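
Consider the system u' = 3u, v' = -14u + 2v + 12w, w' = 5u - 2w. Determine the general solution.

u(t) = C_2e^(3t), v(t) = C_1e^(2t) - 2C_2e^(3t) - 3C_3e^(-2t), w(t) = C_2e^(3t) + C_3e^(-2t)

Coefficient matrix A = [[3, 0, 0], [-14, 2, 12], [5, 0, -2]].
det(A - λI) = 0 gives eigenvalues λ = 2, 3, -2.
For λ=2: eigenvector (0,1,0).
For λ=3: eigenvector (1,-2,1).
For λ=-2: eigenvector (0,-3,1).
General solution: C_1e^(2t)(0,1,0) + C_2e^(3t)(1,-2,1) + C_3e^(-2t)(0,-3,1).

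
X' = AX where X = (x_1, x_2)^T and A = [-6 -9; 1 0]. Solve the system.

Coefficient matrix A = [[-6, -9], [1, 0]].
Characteristic polynomial det(A - λI) = λ^2 + 6λ + 9 = 0.
Single eigenvalue λ = -3 with algebraic multiplicity 2.
Eigenvector v = (-3,1); generalized eigenvector w with (A-λI)w=v is (1,0).
General solution: e^(-3t)[c_1·v + c_2·(t·v + w)].

x_1(t) = -3c_1e^(-3t) - 3c_2te^(-3t) + c_2e^(-3t), x_2(t) = c_1e^(-3t) + c_2te^(-3t)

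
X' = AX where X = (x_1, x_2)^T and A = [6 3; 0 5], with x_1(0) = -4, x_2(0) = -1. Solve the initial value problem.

x_1(t) = -7e^(6t) + 3e^(5t), x_2(t) = -e^(5t)

Coefficient matrix A = [[6, 3], [0, 5]].
Characteristic polynomial det(A - λI) = λ^2 - 11λ + 30 = 0.
Eigenvalues λ = 6, 5.
For λ=6: (A-λI) row 1 is [0, 3], so an eigenvector is (-1, 0).
For λ=5: (A-λI) row 1 is [1, 3], so an eigenvector is (3, -1).
General solution: C_1e^(6t)(-1,0) + C_2e^(5t)(3,-1).
Applying x_1(0)=-4, x_2(0)=-1 gives C_1=7, C_2=1.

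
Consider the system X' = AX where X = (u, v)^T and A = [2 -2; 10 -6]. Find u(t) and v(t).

u(t) = -c_1e^(-2t)sin(2t) + c_2e^(-2t)cos(2t), v(t) = -2c_1e^(-2t)sin(2t) + c_1e^(-2t)cos(2t) + c_2e^(-2t)sin(2t) + 2c_2e^(-2t)cos(2t)

Coefficient matrix A = [[2, -2], [10, -6]].
Characteristic polynomial det(A - λI) = λ^2 + 4λ + 8 = 0.
Eigenvalues λ = -2 ± 2i (complex conjugate pair).
For λ=-2+2i: an eigenvector is (0,1) - i(-1,-2) = (0 + i, 1 + 2i).
A real fundamental pair from Re and Im of e^((-2+2i)t)v: X_1 = e^(-2t)(cos(2t)·(0,1) + sin(2t)·(-1,-2)), X_2 = e^(-2t)(sin(2t)·(0,1) - cos(2t)·(-1,-2)).
General solution: c_1X_1 + c_2X_2.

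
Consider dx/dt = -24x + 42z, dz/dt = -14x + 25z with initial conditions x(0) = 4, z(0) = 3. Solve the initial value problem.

Coefficient matrix A = [[-24, 42], [-14, 25]].
Characteristic polynomial det(A - λI) = λ^2 - λ - 12 = 0.
Eigenvalues λ = 4, -3.
For λ=4: (A-λI) row 1 is [-28, 42], so an eigenvector is (3, 2).
For λ=-3: (A-λI) row 1 is [-21, 42], so an eigenvector is (2, 1).
General solution: C_1e^(4t)(3,2) + C_2e^(-3t)(2,1).
Applying x(0)=4, z(0)=3 gives C_1=2, C_2=-1.

x(t) = 6e^(4t) - 2e^(-3t), z(t) = 4e^(4t) - e^(-3t)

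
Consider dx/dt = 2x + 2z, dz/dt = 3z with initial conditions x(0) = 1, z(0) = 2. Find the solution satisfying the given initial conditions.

x(t) = 4e^(3t) - 3e^(2t), z(t) = 2e^(3t)

Coefficient matrix A = [[2, 2], [0, 3]].
Characteristic polynomial det(A - λI) = λ^2 - 5λ + 6 = 0.
Eigenvalues λ = 2, 3.
For λ=2: (A-λI) row 1 is [0, 2], so an eigenvector is (1, 0).
For λ=3: (A-λI) row 1 is [-1, 2], so an eigenvector is (-2, -1).
General solution: c_1e^(2t)(1,0) + c_2e^(3t)(-2,-1).
Applying x(0)=1, z(0)=2 gives c_1=-3, c_2=-2.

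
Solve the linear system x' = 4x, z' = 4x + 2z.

x(t) = -c_2e^(4t), z(t) = c_1e^(2t) - 2c_2e^(4t)

Coefficient matrix A = [[4, 0], [4, 2]].
Characteristic polynomial det(A - λI) = λ^2 - 6λ + 8 = 0.
Eigenvalues λ = 2, 4.
For λ=2: (A-λI) row 1 is [2, 0], so an eigenvector is (0, 1).
For λ=4: (A-λI) row 2 is [4, -2], so an eigenvector is (-1, -2).
General solution: c_1e^(2t)(0,1) + c_2e^(4t)(-1,-2).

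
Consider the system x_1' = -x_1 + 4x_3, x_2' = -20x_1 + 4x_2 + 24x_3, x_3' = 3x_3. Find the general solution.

x_1(t) = c_1e^(-t) + c_2e^(3t), x_2(t) = 4c_1e^(-t) - 4c_2e^(3t) + c_3e^(4t), x_3(t) = c_2e^(3t)

Coefficient matrix A = [[-1, 0, 4], [-20, 4, 24], [0, 0, 3]].
det(A - λI) = 0 gives eigenvalues λ = -1, 3, 4.
For λ=-1: eigenvector (1,4,0).
For λ=3: eigenvector (1,-4,1).
For λ=4: eigenvector (0,1,0).
General solution: c_1e^(-t)(1,4,0) + c_2e^(3t)(1,-4,1) + c_3e^(4t)(0,1,0).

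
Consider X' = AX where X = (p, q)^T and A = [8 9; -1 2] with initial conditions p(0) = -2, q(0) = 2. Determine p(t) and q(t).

Coefficient matrix A = [[8, 9], [-1, 2]].
Characteristic polynomial det(A - λI) = λ^2 - 10λ + 25 = 0.
Single eigenvalue λ = 5 with algebraic multiplicity 2.
Eigenvector v = (3,-1); generalized eigenvector w with (A-λI)w=v is (-2,1).
General solution: e^(5t)[C_1·v + C_2·(t·v + w)].
Applying p(0)=-2, q(0)=2 gives C_1=2, C_2=4.

p(t) = 12te^(5t) - 2e^(5t), q(t) = -4te^(5t) + 2e^(5t)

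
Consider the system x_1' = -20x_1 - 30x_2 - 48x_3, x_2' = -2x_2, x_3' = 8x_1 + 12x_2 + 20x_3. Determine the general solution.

Coefficient matrix A = [[-20, -30, -48], [0, -2, 0], [8, 12, 20]].
det(A - λI) = 0 gives eigenvalues λ = -4, 4, -2.
For λ=-4: eigenvector (3,0,-1).
For λ=4: eigenvector (-2,0,1).
For λ=-2: eigenvector (-7,1,2).
General solution: K_1e^(-4t)(3,0,-1) + K_2e^(4t)(-2,0,1) + K_3e^(-2t)(-7,1,2).

x_1(t) = 3K_1e^(-4t) - 2K_2e^(4t) - 7K_3e^(-2t), x_2(t) = K_3e^(-2t), x_3(t) = -K_1e^(-4t) + K_2e^(4t) + 2K_3e^(-2t)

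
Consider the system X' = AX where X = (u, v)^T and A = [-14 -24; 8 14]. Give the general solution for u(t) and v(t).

Coefficient matrix A = [[-14, -24], [8, 14]].
Characteristic polynomial det(A - λI) = λ^2 - 4 = 0.
Eigenvalues λ = 2, -2.
For λ=2: (A-λI) row 1 is [-16, -24], so an eigenvector is (3, -2).
For λ=-2: (A-λI) row 1 is [-12, -24], so an eigenvector is (-2, 1).
General solution: c_1e^(2t)(3,-2) + c_2e^(-2t)(-2,1).

u(t) = 3c_1e^(2t) - 2c_2e^(-2t), v(t) = -2c_1e^(2t) + c_2e^(-2t)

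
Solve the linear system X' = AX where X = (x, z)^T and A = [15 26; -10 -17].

Coefficient matrix A = [[15, 26], [-10, -17]].
Characteristic polynomial det(A - λI) = λ^2 + 2λ + 5 = 0.
Eigenvalues λ = -1 ± 2i (complex conjugate pair).
For λ=-1+2i: an eigenvector is (-3,2) - i(2,-1) = (-3 - 2i, 2 + i).
A real fundamental pair from Re and Im of e^((-1+2i)t)v: X_1 = e^(-t)(cos(2t)·(-3,2) + sin(2t)·(2,-1)), X_2 = e^(-t)(sin(2t)·(-3,2) - cos(2t)·(2,-1)).
General solution: c_1X_1 + c_2X_2.

x(t) = 2c_1e^(-t)sin(2t) - 3c_1e^(-t)cos(2t) - 3c_2e^(-t)sin(2t) - 2c_2e^(-t)cos(2t), z(t) = -c_1e^(-t)sin(2t) + 2c_1e^(-t)cos(2t) + 2c_2e^(-t)sin(2t) + c_2e^(-t)cos(2t)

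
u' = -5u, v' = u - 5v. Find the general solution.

Coefficient matrix A = [[-5, 0], [1, -5]].
Characteristic polynomial det(A - λI) = λ^2 + 10λ + 25 = 0.
Single eigenvalue λ = -5 with algebraic multiplicity 2.
Eigenvector v = (0,1); generalized eigenvector w with (A-λI)w=v is (1,2).
General solution: e^(-5t)[c_1·v + c_2·(t·v + w)].

u(t) = c_2e^(-5t), v(t) = c_1e^(-5t) + c_2te^(-5t) + 2c_2e^(-5t)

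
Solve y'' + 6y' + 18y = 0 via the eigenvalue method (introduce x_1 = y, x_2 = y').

Let x_1 = y, x_2 = y'. Then x_1' = x_2 and x_2' = -18x_1 - 6x_2.
A = [[0,1],[-18,-6]]; det(A-λI) = λ^2 + 6λ + 18.
Eigenvalues λ = -3 ± 3i.

y(t) = C_1e^(-3t)cos(3t) + C_2e^(-3t)sin(3t)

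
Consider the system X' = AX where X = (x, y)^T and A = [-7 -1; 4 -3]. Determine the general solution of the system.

x(t) = K_1e^(-5t) + K_2te^(-5t), y(t) = -2K_1e^(-5t) - 2K_2te^(-5t) - K_2e^(-5t)

Coefficient matrix A = [[-7, -1], [4, -3]].
Characteristic polynomial det(A - λI) = λ^2 + 10λ + 25 = 0.
Single eigenvalue λ = -5 with algebraic multiplicity 2.
Eigenvector v = (1,-2); generalized eigenvector w with (A-λI)w=v is (0,-1).
General solution: e^(-5t)[K_1·v + K_2·(t·v + w)].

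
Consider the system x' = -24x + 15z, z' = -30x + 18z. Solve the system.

x(t) = -C_1e^(-3t)sin(3t) - 2C_1e^(-3t)cos(3t) - 2C_2e^(-3t)sin(3t) + C_2e^(-3t)cos(3t), z(t) = -C_1e^(-3t)sin(3t) - 3C_1e^(-3t)cos(3t) - 3C_2e^(-3t)sin(3t) + C_2e^(-3t)cos(3t)

Coefficient matrix A = [[-24, 15], [-30, 18]].
Characteristic polynomial det(A - λI) = λ^2 + 6λ + 18 = 0.
Eigenvalues λ = -3 ± 3i (complex conjugate pair).
For λ=-3+3i: an eigenvector is (-2,-3) - i(-1,-1) = (-2 + i, -3 + i).
A real fundamental pair from Re and Im of e^((-3+3i)t)v: X_1 = e^(-3t)(cos(3t)·(-2,-3) + sin(3t)·(-1,-1)), X_2 = e^(-3t)(sin(3t)·(-2,-3) - cos(3t)·(-1,-1)).
General solution: C_1X_1 + C_2X_2.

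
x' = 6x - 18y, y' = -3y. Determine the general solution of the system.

Coefficient matrix A = [[6, -18], [0, -3]].
Characteristic polynomial det(A - λI) = λ^2 - 3λ - 18 = 0.
Eigenvalues λ = 6, -3.
For λ=6: (A-λI) row 1 is [0, -18], so an eigenvector is (1, 0).
For λ=-3: (A-λI) row 1 is [9, -18], so an eigenvector is (-2, -1).
General solution: c_1e^(6t)(1,0) + c_2e^(-3t)(-2,-1).

x(t) = c_1e^(6t) - 2c_2e^(-3t), y(t) = -c_2e^(-3t)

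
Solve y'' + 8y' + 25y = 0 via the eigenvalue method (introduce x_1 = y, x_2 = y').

Let x_1 = y, x_2 = y'. Then x_1' = x_2 and x_2' = -25x_1 - 8x_2.
A = [[0,1],[-25,-8]]; det(A-λI) = λ^2 + 8λ + 25.
Eigenvalues λ = -4 ± 3i.

y(t) = c_1e^(-4t)cos(3t) + c_2e^(-4t)sin(3t)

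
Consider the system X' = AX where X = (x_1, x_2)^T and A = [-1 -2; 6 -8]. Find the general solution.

x_1(t) = 2C_1e^(-4t) + C_2e^(-5t), x_2(t) = 3C_1e^(-4t) + 2C_2e^(-5t)

Coefficient matrix A = [[-1, -2], [6, -8]].
Characteristic polynomial det(A - λI) = λ^2 + 9λ + 20 = 0.
Eigenvalues λ = -4, -5.
For λ=-4: (A-λI) row 1 is [3, -2], so an eigenvector is (2, 3).
For λ=-5: (A-λI) row 1 is [4, -2], so an eigenvector is (1, 2).
General solution: C_1e^(-4t)(2,3) + C_2e^(-5t)(1,2).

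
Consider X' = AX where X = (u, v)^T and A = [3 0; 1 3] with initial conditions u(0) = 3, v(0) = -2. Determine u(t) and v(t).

Coefficient matrix A = [[3, 0], [1, 3]].
Characteristic polynomial det(A - λI) = λ^2 - 6λ + 9 = 0.
Single eigenvalue λ = 3 with algebraic multiplicity 2.
Eigenvector v = (0,1); generalized eigenvector w with (A-λI)w=v is (1,3).
General solution: e^(3t)[c_1·v + c_2·(t·v + w)].
Applying u(0)=3, v(0)=-2 gives c_1=-11, c_2=3.

u(t) = 3e^(3t), v(t) = 3te^(3t) - 2e^(3t)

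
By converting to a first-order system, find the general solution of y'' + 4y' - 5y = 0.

Let x_1 = y, x_2 = y'. Then x_1' = x_2 and x_2' = 5x_1 - 4x_2.
A = [[0,1],[5,-4]]; det(A-λI) = λ^2 + 4λ - 5.
Eigenvalues λ = -5, 1 with eigenvectors (1,-5), (1,1).

y(t) = c_1e^(-5t) + c_2e^(t)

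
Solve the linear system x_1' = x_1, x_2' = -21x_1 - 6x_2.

Coefficient matrix A = [[1, 0], [-21, -6]].
Characteristic polynomial det(A - λI) = λ^2 + 5λ - 6 = 0.
Eigenvalues λ = 1, -6.
For λ=1: (A-λI) row 2 is [-21, -7], so an eigenvector is (-1, 3).
For λ=-6: (A-λI) row 1 is [7, 0], so an eigenvector is (0, -1).
General solution: K_1e^(t)(-1,3) + K_2e^(-6t)(0,-1).

x_1(t) = -K_1e^(t), x_2(t) = 3K_1e^(t) - K_2e^(-6t)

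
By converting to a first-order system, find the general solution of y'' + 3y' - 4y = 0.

Let x_1 = y, x_2 = y'. Then x_1' = x_2 and x_2' = 4x_1 - 3x_2.
A = [[0,1],[4,-3]]; det(A-λI) = λ^2 + 3λ - 4.
Eigenvalues λ = 1, -4 with eigenvectors (1,1), (1,-4).

y(t) = c_1e^(t) + c_2e^(-4t)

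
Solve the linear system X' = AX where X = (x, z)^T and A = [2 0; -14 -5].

x(t) = c_2e^(2t), z(t) = c_1e^(-5t) - 2c_2e^(2t)

Coefficient matrix A = [[2, 0], [-14, -5]].
Characteristic polynomial det(A - λI) = λ^2 + 3λ - 10 = 0.
Eigenvalues λ = -5, 2.
For λ=-5: (A-λI) row 1 is [7, 0], so an eigenvector is (0, 1).
For λ=2: (A-λI) row 2 is [-14, -7], so an eigenvector is (1, -2).
General solution: c_1e^(-5t)(0,1) + c_2e^(2t)(1,-2).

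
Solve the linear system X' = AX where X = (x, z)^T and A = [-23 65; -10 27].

x(t) = -2c_1e^(2t)sin(5t) + 3c_1e^(2t)cos(5t) + 3c_2e^(2t)sin(5t) + 2c_2e^(2t)cos(5t), z(t) = -c_1e^(2t)sin(5t) + c_1e^(2t)cos(5t) + c_2e^(2t)sin(5t) + c_2e^(2t)cos(5t)

Coefficient matrix A = [[-23, 65], [-10, 27]].
Characteristic polynomial det(A - λI) = λ^2 - 4λ + 29 = 0.
Eigenvalues λ = 2 ± 5i (complex conjugate pair).
For λ=2+5i: an eigenvector is (3,1) - i(-2,-1) = (3 + 2i, 1 + i).
A real fundamental pair from Re and Im of e^((2+5i)t)v: X_1 = e^(2t)(cos(5t)·(3,1) + sin(5t)·(-2,-1)), X_2 = e^(2t)(sin(5t)·(3,1) - cos(5t)·(-2,-1)).
General solution: c_1X_1 + c_2X_2.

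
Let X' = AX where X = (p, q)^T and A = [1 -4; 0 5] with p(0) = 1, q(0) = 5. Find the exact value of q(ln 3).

1215

A = [[1,-4],[0,5]]; eigenvalues λ = 1, 5.
Eigenvectors: (1,0) for λ=1, (-1,1) for λ=5.
From the initial condition, c_1 = 6, c_2 = 5.
q(ln 3) = (6)(3^1)(0) + (5)(3^5)(1) = 1215.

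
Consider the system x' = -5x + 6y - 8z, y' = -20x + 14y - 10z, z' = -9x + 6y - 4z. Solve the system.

Coefficient matrix A = [[-5, 6, -8], [-20, 14, -10], [-9, 6, -4]].
det(A - λI) = 0 gives eigenvalues λ = 4, 2, -1.
For λ=4: eigenvector (2,7,3).
For λ=2: eigenvector (2,5,2).
For λ=-1: eigenvector (1,2,1).
General solution: K_1e^(4t)(2,7,3) + K_2e^(2t)(2,5,2) + K_3e^(-t)(1,2,1).

x(t) = 2K_1e^(4t) + 2K_2e^(2t) + K_3e^(-t), y(t) = 7K_1e^(4t) + 5K_2e^(2t) + 2K_3e^(-t), z(t) = 3K_1e^(4t) + 2K_2e^(2t) + K_3e^(-t)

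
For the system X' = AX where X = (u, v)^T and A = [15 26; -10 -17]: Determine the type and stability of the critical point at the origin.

A = [[15,26],[-10,-17]]; det(A-λI) = λ^2 + 2λ + 5.
λ = -1 ± 2i: negative real part.

stable spiral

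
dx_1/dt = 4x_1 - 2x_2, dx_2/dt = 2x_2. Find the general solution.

Coefficient matrix A = [[4, -2], [0, 2]].
Characteristic polynomial det(A - λI) = λ^2 - 6λ + 8 = 0.
Eigenvalues λ = 4, 2.
For λ=4: (A-λI) row 1 is [0, -2], so an eigenvector is (1, 0).
For λ=2: (A-λI) row 1 is [2, -2], so an eigenvector is (-1, -1).
General solution: K_1e^(4t)(1,0) + K_2e^(2t)(-1,-1).

x_1(t) = K_1e^(4t) - K_2e^(2t), x_2(t) = -K_2e^(2t)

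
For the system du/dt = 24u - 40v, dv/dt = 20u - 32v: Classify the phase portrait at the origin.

A = [[24,-40],[20,-32]]; det(A-λI) = λ^2 + 8λ + 32.
λ = -4 ± 4i: negative real part.

stable spiral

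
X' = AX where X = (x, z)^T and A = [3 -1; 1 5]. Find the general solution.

x(t) = -c_1e^(4t) - c_2te^(4t) - c_2e^(4t), z(t) = c_1e^(4t) + c_2te^(4t) + 2c_2e^(4t)

Coefficient matrix A = [[3, -1], [1, 5]].
Characteristic polynomial det(A - λI) = λ^2 - 8λ + 16 = 0.
Single eigenvalue λ = 4 with algebraic multiplicity 2.
Eigenvector v = (-1,1); generalized eigenvector w with (A-λI)w=v is (-1,2).
General solution: e^(4t)[c_1·v + c_2·(t·v + w)].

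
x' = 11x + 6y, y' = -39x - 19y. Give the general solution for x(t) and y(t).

x(t) = -C_1e^(-4t)sin(3t) + C_1e^(-4t)cos(3t) + C_2e^(-4t)sin(3t) + C_2e^(-4t)cos(3t), y(t) = 2C_1e^(-4t)sin(3t) - 3C_1e^(-4t)cos(3t) - 3C_2e^(-4t)sin(3t) - 2C_2e^(-4t)cos(3t)

Coefficient matrix A = [[11, 6], [-39, -19]].
Characteristic polynomial det(A - λI) = λ^2 + 8λ + 25 = 0.
Eigenvalues λ = -4 ± 3i (complex conjugate pair).
For λ=-4+3i: an eigenvector is (1,-3) - i(-1,2) = (1 + i, -3 - 2i).
A real fundamental pair from Re and Im of e^((-4+3i)t)v: X_1 = e^(-4t)(cos(3t)·(1,-3) + sin(3t)·(-1,2)), X_2 = e^(-4t)(sin(3t)·(1,-3) - cos(3t)·(-1,2)).
General solution: C_1X_1 + C_2X_2.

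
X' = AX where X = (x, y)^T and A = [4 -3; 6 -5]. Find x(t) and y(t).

Coefficient matrix A = [[4, -3], [6, -5]].
Characteristic polynomial det(A - λI) = λ^2 + λ - 2 = 0.
Eigenvalues λ = 1, -2.
For λ=1: (A-λI) row 1 is [3, -3], so an eigenvector is (-1, -1).
For λ=-2: (A-λI) row 1 is [6, -3], so an eigenvector is (1, 2).
General solution: K_1e^(t)(-1,-1) + K_2e^(-2t)(1,2).

x(t) = -K_1e^(t) + K_2e^(-2t), y(t) = -K_1e^(t) + 2K_2e^(-2t)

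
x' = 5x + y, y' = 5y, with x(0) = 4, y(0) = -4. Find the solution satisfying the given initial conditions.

Coefficient matrix A = [[5, 1], [0, 5]].
Characteristic polynomial det(A - λI) = λ^2 - 10λ + 25 = 0.
Single eigenvalue λ = 5 with algebraic multiplicity 2.
Eigenvector v = (-1,0); generalized eigenvector w with (A-λI)w=v is (-2,-1).
General solution: e^(5t)[c_1·v + c_2·(t·v + w)].
Applying x(0)=4, y(0)=-4 gives c_1=-12, c_2=4.

x(t) = -4te^(5t) + 4e^(5t), y(t) = -4e^(5t)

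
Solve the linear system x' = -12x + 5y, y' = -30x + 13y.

x(t) = c_1e^(3t) + c_2e^(-2t), y(t) = 3c_1e^(3t) + 2c_2e^(-2t)

Coefficient matrix A = [[-12, 5], [-30, 13]].
Characteristic polynomial det(A - λI) = λ^2 - λ - 6 = 0.
Eigenvalues λ = 3, -2.
For λ=3: (A-λI) row 1 is [-15, 5], so an eigenvector is (1, 3).
For λ=-2: (A-λI) row 1 is [-10, 5], so an eigenvector is (1, 2).
General solution: c_1e^(3t)(1,3) + c_2e^(-2t)(1,2).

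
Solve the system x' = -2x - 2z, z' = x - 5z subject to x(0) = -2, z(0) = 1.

x(t) = -6e^(-3t) + 4e^(-4t), z(t) = -3e^(-3t) + 4e^(-4t)

Coefficient matrix A = [[-2, -2], [1, -5]].
Characteristic polynomial det(A - λI) = λ^2 + 7λ + 12 = 0.
Eigenvalues λ = -4, -3.
For λ=-4: (A-λI) row 1 is [2, -2], so an eigenvector is (1, 1).
For λ=-3: (A-λI) row 1 is [1, -2], so an eigenvector is (2, 1).
General solution: c_1e^(-4t)(1,1) + c_2e^(-3t)(2,1).
Applying x(0)=-2, z(0)=1 gives c_1=4, c_2=-3.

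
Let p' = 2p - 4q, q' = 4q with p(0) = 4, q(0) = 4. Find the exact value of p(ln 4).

-1856

A = [[2,-4],[0,4]]; eigenvalues λ = 4, 2.
Eigenvectors: (-2,1) for λ=4, (-1,0) for λ=2.
From the initial condition, c_1 = 4, c_2 = -12.
p(ln 4) = (4)(4^4)(-2) + (-12)(4^2)(-1) = -1856.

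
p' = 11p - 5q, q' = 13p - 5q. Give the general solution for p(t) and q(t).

p(t) = -2C_1e^(3t)sin(t) + C_1e^(3t)cos(t) + C_2e^(3t)sin(t) + 2C_2e^(3t)cos(t), q(t) = -3C_1e^(3t)sin(t) + 2C_1e^(3t)cos(t) + 2C_2e^(3t)sin(t) + 3C_2e^(3t)cos(t)

Coefficient matrix A = [[11, -5], [13, -5]].
Characteristic polynomial det(A - λI) = λ^2 - 6λ + 10 = 0.
Eigenvalues λ = 3 ± i (complex conjugate pair).
For λ=3+i: an eigenvector is (1,2) - i(-2,-3) = (1 + 2i, 2 + 3i).
A real fundamental pair from Re and Im of e^((3+i)t)v: X_1 = e^(3t)(cos(t)·(1,2) + sin(t)·(-2,-3)), X_2 = e^(3t)(sin(t)·(1,2) - cos(t)·(-2,-3)).
General solution: C_1X_1 + C_2X_2.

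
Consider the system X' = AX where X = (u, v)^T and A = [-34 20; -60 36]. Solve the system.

u(t) = -2K_1e^(-4t) + K_2e^(6t), v(t) = -3K_1e^(-4t) + 2K_2e^(6t)

Coefficient matrix A = [[-34, 20], [-60, 36]].
Characteristic polynomial det(A - λI) = λ^2 - 2λ - 24 = 0.
Eigenvalues λ = -4, 6.
For λ=-4: (A-λI) row 1 is [-30, 20], so an eigenvector is (-2, -3).
For λ=6: (A-λI) row 1 is [-40, 20], so an eigenvector is (1, 2).
General solution: K_1e^(-4t)(-2,-3) + K_2e^(6t)(1,2).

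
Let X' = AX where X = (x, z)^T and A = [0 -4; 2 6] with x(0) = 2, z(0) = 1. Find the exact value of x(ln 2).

A = [[0,-4],[2,6]]; eigenvalues λ = 4, 2.
Eigenvectors: (1,-1) for λ=4, (-2,1) for λ=2.
From the initial condition, c_1 = -4, c_2 = -3.
x(ln 2) = (-4)(2^4)(1) + (-3)(2^2)(-2) = -40.

-40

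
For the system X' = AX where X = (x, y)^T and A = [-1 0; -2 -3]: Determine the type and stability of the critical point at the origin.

A = [[-1,0],[-2,-3]]; det(A-λI) = λ^2 + 4λ + 3.
λ = -3, -1: both negative.

stable node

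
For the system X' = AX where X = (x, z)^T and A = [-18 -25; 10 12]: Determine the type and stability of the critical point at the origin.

A = [[-18,-25],[10,12]]; det(A-λI) = λ^2 + 6λ + 34.
λ = -3 ± 5i: negative real part.

stable spiral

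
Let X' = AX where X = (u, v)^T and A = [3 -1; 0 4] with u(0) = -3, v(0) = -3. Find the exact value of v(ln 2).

-48

A = [[3,-1],[0,4]]; eigenvalues λ = 4, 3.
Eigenvectors: (-1,1) for λ=4, (-1,0) for λ=3.
From the initial condition, c_1 = -3, c_2 = 6.
v(ln 2) = (-3)(2^4)(1) + (6)(2^3)(0) = -48.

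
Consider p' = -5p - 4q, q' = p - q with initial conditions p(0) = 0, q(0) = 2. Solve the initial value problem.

p(t) = -8te^(-3t), q(t) = 4te^(-3t) + 2e^(-3t)

Coefficient matrix A = [[-5, -4], [1, -1]].
Characteristic polynomial det(A - λI) = λ^2 + 6λ + 9 = 0.
Single eigenvalue λ = -3 with algebraic multiplicity 2.
Eigenvector v = (2,-1); generalized eigenvector w with (A-λI)w=v is (3,-2).
General solution: e^(-3t)[C_1·v + C_2·(t·v + w)].
Applying p(0)=0, q(0)=2 gives C_1=6, C_2=-4.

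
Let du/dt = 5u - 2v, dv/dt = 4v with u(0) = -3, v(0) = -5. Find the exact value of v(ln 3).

-405

A = [[5,-2],[0,4]]; eigenvalues λ = 5, 4.
Eigenvectors: (1,0) for λ=5, (2,1) for λ=4.
From the initial condition, c_1 = 7, c_2 = -5.
v(ln 3) = (7)(3^5)(0) + (-5)(3^4)(1) = -405.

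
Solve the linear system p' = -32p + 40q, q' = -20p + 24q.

Coefficient matrix A = [[-32, 40], [-20, 24]].
Characteristic polynomial det(A - λI) = λ^2 + 8λ + 32 = 0.
Eigenvalues λ = -4 ± 4i (complex conjugate pair).
For λ=-4+4i: an eigenvector is (-3,-2) - i(1,1) = (-3 - i, -2 - i).
A real fundamental pair from Re and Im of e^((-4+4i)t)v: X_1 = e^(-4t)(cos(4t)·(-3,-2) + sin(4t)·(1,1)), X_2 = e^(-4t)(sin(4t)·(-3,-2) - cos(4t)·(1,1)).
General solution: c_1X_1 + c_2X_2.

p(t) = c_1e^(-4t)sin(4t) - 3c_1e^(-4t)cos(4t) - 3c_2e^(-4t)sin(4t) - c_2e^(-4t)cos(4t), q(t) = c_1e^(-4t)sin(4t) - 2c_1e^(-4t)cos(4t) - 2c_2e^(-4t)sin(4t) - c_2e^(-4t)cos(4t)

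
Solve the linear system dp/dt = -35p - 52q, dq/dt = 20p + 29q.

Coefficient matrix A = [[-35, -52], [20, 29]].
Characteristic polynomial det(A - λI) = λ^2 + 6λ + 25 = 0.
Eigenvalues λ = -3 ± 4i (complex conjugate pair).
For λ=-3+4i: an eigenvector is (-3,2) - i(-2,1) = (-3 + 2i, 2 - i).
A real fundamental pair from Re and Im of e^((-3+4i)t)v: X_1 = e^(-3t)(cos(4t)·(-3,2) + sin(4t)·(-2,1)), X_2 = e^(-3t)(sin(4t)·(-3,2) - cos(4t)·(-2,1)).
General solution: K_1X_1 + K_2X_2.

p(t) = -2K_1e^(-3t)sin(4t) - 3K_1e^(-3t)cos(4t) - 3K_2e^(-3t)sin(4t) + 2K_2e^(-3t)cos(4t), q(t) = K_1e^(-3t)sin(4t) + 2K_1e^(-3t)cos(4t) + 2K_2e^(-3t)sin(4t) - K_2e^(-3t)cos(4t)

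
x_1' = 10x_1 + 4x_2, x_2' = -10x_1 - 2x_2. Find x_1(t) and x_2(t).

x_1(t) = -C_1e^(4t)sin(2t) + C_1e^(4t)cos(2t) + C_2e^(4t)sin(2t) + C_2e^(4t)cos(2t), x_2(t) = C_1e^(4t)sin(2t) - 2C_1e^(4t)cos(2t) - 2C_2e^(4t)sin(2t) - C_2e^(4t)cos(2t)

Coefficient matrix A = [[10, 4], [-10, -2]].
Characteristic polynomial det(A - λI) = λ^2 - 8λ + 20 = 0.
Eigenvalues λ = 4 ± 2i (complex conjugate pair).
For λ=4+2i: an eigenvector is (1,-2) - i(-1,1) = (1 + i, -2 - i).
A real fundamental pair from Re and Im of e^((4+2i)t)v: X_1 = e^(4t)(cos(2t)·(1,-2) + sin(2t)·(-1,1)), X_2 = e^(4t)(sin(2t)·(1,-2) - cos(2t)·(-1,1)).
General solution: C_1X_1 + C_2X_2.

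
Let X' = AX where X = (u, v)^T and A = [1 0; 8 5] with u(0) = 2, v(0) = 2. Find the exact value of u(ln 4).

8

A = [[1,0],[8,5]]; eigenvalues λ = 5, 1.
Eigenvectors: (0,-1) for λ=5, (-1,2) for λ=1.
From the initial condition, c_1 = -6, c_2 = -2.
u(ln 4) = (-6)(4^5)(0) + (-2)(4^1)(-1) = 8.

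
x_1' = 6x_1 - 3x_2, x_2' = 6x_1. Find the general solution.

x_1(t) = -K_1e^(3t)sin(3t) + K_2e^(3t)cos(3t), x_2(t) = -K_1e^(3t)sin(3t) + K_1e^(3t)cos(3t) + K_2e^(3t)sin(3t) + K_2e^(3t)cos(3t)

Coefficient matrix A = [[6, -3], [6, 0]].
Characteristic polynomial det(A - λI) = λ^2 - 6λ + 18 = 0.
Eigenvalues λ = 3 ± 3i (complex conjugate pair).
For λ=3+3i: an eigenvector is (0,1) - i(-1,-1) = (0 + i, 1 + i).
A real fundamental pair from Re and Im of e^((3+3i)t)v: X_1 = e^(3t)(cos(3t)·(0,1) + sin(3t)·(-1,-1)), X_2 = e^(3t)(sin(3t)·(0,1) - cos(3t)·(-1,-1)).
General solution: K_1X_1 + K_2X_2.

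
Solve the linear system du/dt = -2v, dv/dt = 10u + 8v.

Coefficient matrix A = [[0, -2], [10, 8]].
Characteristic polynomial det(A - λI) = λ^2 - 8λ + 20 = 0.
Eigenvalues λ = 4 ± 2i (complex conjugate pair).
For λ=4+2i: an eigenvector is (0,1) - i(-1,2) = (0 + i, 1 - 2i).
A real fundamental pair from Re and Im of e^((4+2i)t)v: X_1 = e^(4t)(cos(2t)·(0,1) + sin(2t)·(-1,2)), X_2 = e^(4t)(sin(2t)·(0,1) - cos(2t)·(-1,2)).
General solution: C_1X_1 + C_2X_2.

u(t) = -C_1e^(4t)sin(2t) + C_2e^(4t)cos(2t), v(t) = 2C_1e^(4t)sin(2t) + C_1e^(4t)cos(2t) + C_2e^(4t)sin(2t) - 2C_2e^(4t)cos(2t)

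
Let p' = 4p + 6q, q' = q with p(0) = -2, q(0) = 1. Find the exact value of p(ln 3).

-6

A = [[4,6],[0,1]]; eigenvalues λ = 4, 1.
Eigenvectors: (-1,0) for λ=4, (-2,1) for λ=1.
From the initial condition, c_1 = 0, c_2 = 1.
p(ln 3) = (0)(3^4)(-1) + (1)(3^1)(-2) = -6.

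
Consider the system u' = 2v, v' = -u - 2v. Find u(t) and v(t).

u(t) = -c_1e^(-t)sin(t) - c_1e^(-t)cos(t) - c_2e^(-t)sin(t) + c_2e^(-t)cos(t), v(t) = c_1e^(-t)sin(t) - c_2e^(-t)cos(t)

Coefficient matrix A = [[0, 2], [-1, -2]].
Characteristic polynomial det(A - λI) = λ^2 + 2λ + 2 = 0.
Eigenvalues λ = -1 ± i (complex conjugate pair).
For λ=-1+i: an eigenvector is (-1,0) - i(-1,1) = (-1 + i, 0 - i).
A real fundamental pair from Re and Im of e^((-1+i)t)v: X_1 = e^(-t)(cos(t)·(-1,0) + sin(t)·(-1,1)), X_2 = e^(-t)(sin(t)·(-1,0) - cos(t)·(-1,1)).
General solution: c_1X_1 + c_2X_2.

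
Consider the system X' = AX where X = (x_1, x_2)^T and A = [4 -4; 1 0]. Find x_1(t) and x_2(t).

x_1(t) = -2K_1e^(2t) - 2K_2te^(2t) - K_2e^(2t), x_2(t) = -K_1e^(2t) - K_2te^(2t)

Coefficient matrix A = [[4, -4], [1, 0]].
Characteristic polynomial det(A - λI) = λ^2 - 4λ + 4 = 0.
Single eigenvalue λ = 2 with algebraic multiplicity 2.
Eigenvector v = (-2,-1); generalized eigenvector w with (A-λI)w=v is (-1,0).
General solution: e^(2t)[K_1·v + K_2·(t·v + w)].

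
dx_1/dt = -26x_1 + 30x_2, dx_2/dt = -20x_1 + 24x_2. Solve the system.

Coefficient matrix A = [[-26, 30], [-20, 24]].
Characteristic polynomial det(A - λI) = λ^2 + 2λ - 24 = 0.
Eigenvalues λ = 4, -6.
For λ=4: (A-λI) row 1 is [-30, 30], so an eigenvector is (-1, -1).
For λ=-6: (A-λI) row 1 is [-20, 30], so an eigenvector is (3, 2).
General solution: K_1e^(4t)(-1,-1) + K_2e^(-6t)(3,2).

x_1(t) = -K_1e^(4t) + 3K_2e^(-6t), x_2(t) = -K_1e^(4t) + 2K_2e^(-6t)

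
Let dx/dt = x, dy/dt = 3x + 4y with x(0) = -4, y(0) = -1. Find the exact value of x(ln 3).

-12

A = [[1,0],[3,4]]; eigenvalues λ = 1, 4.
Eigenvectors: (-1,1) for λ=1, (0,-1) for λ=4.
From the initial condition, c_1 = 4, c_2 = 5.
x(ln 3) = (4)(3^1)(-1) + (5)(3^4)(0) = -12.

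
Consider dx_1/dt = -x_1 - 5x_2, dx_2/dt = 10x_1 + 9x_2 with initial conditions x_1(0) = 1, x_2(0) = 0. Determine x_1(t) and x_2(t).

Coefficient matrix A = [[-1, -5], [10, 9]].
Characteristic polynomial det(A - λI) = λ^2 - 8λ + 41 = 0.
Eigenvalues λ = 4 ± 5i (complex conjugate pair).
For λ=4+5i: an eigenvector is (0,1) - i(-1,1) = (0 + i, 1 - i).
A real fundamental pair from Re and Im of e^((4+5i)t)v: X_1 = e^(4t)(cos(5t)·(0,1) + sin(5t)·(-1,1)), X_2 = e^(4t)(sin(5t)·(0,1) - cos(5t)·(-1,1)).
General solution: K_1X_1 + K_2X_2.
Applying x_1(0)=1, x_2(0)=0 gives K_1=1, K_2=1.

x_1(t) = -e^(4t)sin(5t) + e^(4t)cos(5t), x_2(t) = 2e^(4t)sin(5t)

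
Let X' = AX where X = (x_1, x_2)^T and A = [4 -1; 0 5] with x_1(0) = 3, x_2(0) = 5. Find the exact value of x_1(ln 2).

A = [[4,-1],[0,5]]; eigenvalues λ = 4, 5.
Eigenvectors: (1,0) for λ=4, (-1,1) for λ=5.
From the initial condition, c_1 = 8, c_2 = 5.
x_1(ln 2) = (8)(2^4)(1) + (5)(2^5)(-1) = -32.

-32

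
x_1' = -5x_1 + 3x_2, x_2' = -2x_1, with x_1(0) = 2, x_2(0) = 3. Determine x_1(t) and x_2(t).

x_1(t) = 5e^(-2t) - 3e^(-3t), x_2(t) = 5e^(-2t) - 2e^(-3t)

Coefficient matrix A = [[-5, 3], [-2, 0]].
Characteristic polynomial det(A - λI) = λ^2 + 5λ + 6 = 0.
Eigenvalues λ = -2, -3.
For λ=-2: (A-λI) row 1 is [-3, 3], so an eigenvector is (1, 1).
For λ=-3: (A-λI) row 1 is [-2, 3], so an eigenvector is (-3, -2).
General solution: K_1e^(-2t)(1,1) + K_2e^(-3t)(-3,-2).
Applying x_1(0)=2, x_2(0)=3 gives K_1=5, K_2=1.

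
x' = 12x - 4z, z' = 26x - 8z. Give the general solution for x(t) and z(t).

x(t) = K_1e^(2t)sin(2t) - K_1e^(2t)cos(2t) - K_2e^(2t)sin(2t) - K_2e^(2t)cos(2t), z(t) = 2K_1e^(2t)sin(2t) - 3K_1e^(2t)cos(2t) - 3K_2e^(2t)sin(2t) - 2K_2e^(2t)cos(2t)

Coefficient matrix A = [[12, -4], [26, -8]].
Characteristic polynomial det(A - λI) = λ^2 - 4λ + 8 = 0.
Eigenvalues λ = 2 ± 2i (complex conjugate pair).
For λ=2+2i: an eigenvector is (-1,-3) - i(1,2) = (-1 - i, -3 - 2i).
A real fundamental pair from Re and Im of e^((2+2i)t)v: X_1 = e^(2t)(cos(2t)·(-1,-3) + sin(2t)·(1,2)), X_2 = e^(2t)(sin(2t)·(-1,-3) - cos(2t)·(1,2)).
General solution: K_1X_1 + K_2X_2.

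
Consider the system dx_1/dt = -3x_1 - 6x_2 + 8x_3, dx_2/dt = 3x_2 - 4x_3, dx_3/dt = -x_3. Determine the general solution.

Coefficient matrix A = [[-3, -6, 8], [0, 3, -4], [0, 0, -1]].
det(A - λI) = 0 gives eigenvalues λ = -1, 3, -3.
For λ=-1: eigenvector (1,1,1).
For λ=3: eigenvector (-1,1,0).
For λ=-3: eigenvector (1,0,0).
General solution: K_1e^(-t)(1,1,1) + K_2e^(3t)(-1,1,0) + K_3e^(-3t)(1,0,0).

x_1(t) = K_1e^(-t) - K_2e^(3t) + K_3e^(-3t), x_2(t) = K_1e^(-t) + K_2e^(3t), x_3(t) = K_1e^(-t)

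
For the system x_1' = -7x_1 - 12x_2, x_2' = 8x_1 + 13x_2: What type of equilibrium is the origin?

A = [[-7,-12],[8,13]]; det(A-λI) = λ^2 - 6λ + 5.
λ = 5, 1: both positive.

unstable node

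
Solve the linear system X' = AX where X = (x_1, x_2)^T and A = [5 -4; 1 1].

Coefficient matrix A = [[5, -4], [1, 1]].
Characteristic polynomial det(A - λI) = λ^2 - 6λ + 9 = 0.
Single eigenvalue λ = 3 with algebraic multiplicity 2.
Eigenvector v = (2,1); generalized eigenvector w with (A-λI)w=v is (-3,-2).
General solution: e^(3t)[K_1·v + K_2·(t·v + w)].

x_1(t) = 2K_1e^(3t) + 2K_2te^(3t) - 3K_2e^(3t), x_2(t) = K_1e^(3t) + K_2te^(3t) - 2K_2e^(3t)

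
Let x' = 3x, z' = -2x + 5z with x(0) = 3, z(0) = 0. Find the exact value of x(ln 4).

A = [[3,0],[-2,5]]; eigenvalues λ = 3, 5.
Eigenvectors: (1,1) for λ=3, (0,-1) for λ=5.
From the initial condition, c_1 = 3, c_2 = 3.
x(ln 4) = (3)(4^3)(1) + (3)(4^5)(0) = 192.

192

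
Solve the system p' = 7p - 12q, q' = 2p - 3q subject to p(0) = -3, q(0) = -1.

p(t) = -3e^(3t), q(t) = -e^(3t)

Coefficient matrix A = [[7, -12], [2, -3]].
Characteristic polynomial det(A - λI) = λ^2 - 4λ + 3 = 0.
Eigenvalues λ = 1, 3.
For λ=1: (A-λI) row 1 is [6, -12], so an eigenvector is (2, 1).
For λ=3: (A-λI) row 1 is [4, -12], so an eigenvector is (-3, -1).
General solution: K_1e^(t)(2,1) + K_2e^(3t)(-3,-1).
Applying p(0)=-3, q(0)=-1 gives K_1=0, K_2=1.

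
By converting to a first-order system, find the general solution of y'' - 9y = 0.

Let x_1 = y, x_2 = y'. Then x_1' = x_2 and x_2' = 9x_1.
A = [[0,1],[9,0]]; det(A-λI) = λ^2 - 9.
Eigenvalues λ = -3, 3 with eigenvectors (1,-3), (1,3).

y(t) = K_1e^(-3t) + K_2e^(3t)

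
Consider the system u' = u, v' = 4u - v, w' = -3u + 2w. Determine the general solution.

Coefficient matrix A = [[1, 0, 0], [4, -1, 0], [-3, 0, 2]].
det(A - λI) = 0 gives eigenvalues λ = -1, 1, 2.
For λ=-1: eigenvector (0,1,0).
For λ=1: eigenvector (1,2,3).
For λ=2: eigenvector (0,0,1).
General solution: K_1e^(-t)(0,1,0) + K_2e^(t)(1,2,3) + K_3e^(2t)(0,0,1).

u(t) = K_2e^(t), v(t) = K_1e^(-t) + 2K_2e^(t), w(t) = 3K_2e^(t) + K_3e^(2t)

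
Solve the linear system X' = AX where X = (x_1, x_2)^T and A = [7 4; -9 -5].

x_1(t) = 2C_1e^(t) + 2C_2te^(t) - C_2e^(t), x_2(t) = -3C_1e^(t) - 3C_2te^(t) + 2C_2e^(t)

Coefficient matrix A = [[7, 4], [-9, -5]].
Characteristic polynomial det(A - λI) = λ^2 - 2λ + 1 = 0.
Single eigenvalue λ = 1 with algebraic multiplicity 2.
Eigenvector v = (2,-3); generalized eigenvector w with (A-λI)w=v is (-1,2).
General solution: e^(t)[C_1·v + C_2·(t·v + w)].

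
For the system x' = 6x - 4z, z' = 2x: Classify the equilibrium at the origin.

unstable node

A = [[6,-4],[2,0]]; det(A-λI) = λ^2 - 6λ + 8.
λ = 4, 2: both positive.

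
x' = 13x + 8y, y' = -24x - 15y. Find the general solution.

Coefficient matrix A = [[13, 8], [-24, -15]].
Characteristic polynomial det(A - λI) = λ^2 + 2λ - 3 = 0.
Eigenvalues λ = -3, 1.
For λ=-3: (A-λI) row 1 is [16, 8], so an eigenvector is (1, -2).
For λ=1: (A-λI) row 1 is [12, 8], so an eigenvector is (2, -3).
General solution: C_1e^(-3t)(1,-2) + C_2e^(t)(2,-3).

x(t) = C_1e^(-3t) + 2C_2e^(t), y(t) = -2C_1e^(-3t) - 3C_2e^(t)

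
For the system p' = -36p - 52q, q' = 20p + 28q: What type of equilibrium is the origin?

stable spiral

A = [[-36,-52],[20,28]]; det(A-λI) = λ^2 + 8λ + 32.
λ = -4 ± 4i: negative real part.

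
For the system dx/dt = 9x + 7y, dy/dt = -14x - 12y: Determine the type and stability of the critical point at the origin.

saddle

A = [[9,7],[-14,-12]]; det(A-λI) = λ^2 + 3λ - 10.
λ = 2, -5: opposite signs.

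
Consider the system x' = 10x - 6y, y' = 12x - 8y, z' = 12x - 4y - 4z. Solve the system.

x(t) = K_1e^(4t) - K_2e^(-2t), y(t) = K_1e^(4t) - 2K_2e^(-2t), z(t) = K_1e^(4t) - 2K_2e^(-2t) + K_3e^(-4t)

Coefficient matrix A = [[10, -6, 0], [12, -8, 0], [12, -4, -4]].
det(A - λI) = 0 gives eigenvalues λ = 4, -2, -4.
For λ=4: eigenvector (1,1,1).
For λ=-2: eigenvector (-1,-2,-2).
For λ=-4: eigenvector (0,0,1).
General solution: K_1e^(4t)(1,1,1) + K_2e^(-2t)(-1,-2,-2) + K_3e^(-4t)(0,0,1).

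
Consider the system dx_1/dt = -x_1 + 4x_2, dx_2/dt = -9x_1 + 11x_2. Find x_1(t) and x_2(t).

x_1(t) = -2c_1e^(5t) - 2c_2te^(5t) - c_2e^(5t), x_2(t) = -3c_1e^(5t) - 3c_2te^(5t) - 2c_2e^(5t)

Coefficient matrix A = [[-1, 4], [-9, 11]].
Characteristic polynomial det(A - λI) = λ^2 - 10λ + 25 = 0.
Single eigenvalue λ = 5 with algebraic multiplicity 2.
Eigenvector v = (-2,-3); generalized eigenvector w with (A-λI)w=v is (-1,-2).
General solution: e^(5t)[c_1·v + c_2·(t·v + w)].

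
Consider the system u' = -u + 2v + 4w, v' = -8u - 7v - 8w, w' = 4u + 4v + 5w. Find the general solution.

Coefficient matrix A = [[-1, 2, 4], [-8, -7, -8], [4, 4, 5]].
det(A - λI) = 0 gives eigenvalues λ = -1, -3, 1.
For λ=-1: eigenvector (1,-4,2).
For λ=-3: eigenvector (0,-2,1).
For λ=1: eigenvector (1,-3,2).
General solution: C_1e^(-t)(1,-4,2) + C_2e^(-3t)(0,-2,1) + C_3e^(t)(1,-3,2).

u(t) = C_1e^(-t) + C_3e^(t), v(t) = -4C_1e^(-t) - 2C_2e^(-3t) - 3C_3e^(t), w(t) = 2C_1e^(-t) + C_2e^(-3t) + 2C_3e^(t)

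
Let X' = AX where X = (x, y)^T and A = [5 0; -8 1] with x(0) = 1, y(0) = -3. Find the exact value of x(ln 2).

A = [[5,0],[-8,1]]; eigenvalues λ = 5, 1.
Eigenvectors: (-1,2) for λ=5, (0,1) for λ=1.
From the initial condition, c_1 = -1, c_2 = -1.
x(ln 2) = (-1)(2^5)(-1) + (-1)(2^1)(0) = 32.

32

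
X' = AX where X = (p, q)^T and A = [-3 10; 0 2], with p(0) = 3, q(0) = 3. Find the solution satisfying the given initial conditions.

Coefficient matrix A = [[-3, 10], [0, 2]].
Characteristic polynomial det(A - λI) = λ^2 + λ - 6 = 0.
Eigenvalues λ = 2, -3.
For λ=2: (A-λI) row 1 is [-5, 10], so an eigenvector is (-2, -1).
For λ=-3: (A-λI) row 1 is [0, 10], so an eigenvector is (1, 0).
General solution: K_1e^(2t)(-2,-1) + K_2e^(-3t)(1,0).
Applying p(0)=3, q(0)=3 gives K_1=-3, K_2=-3.

p(t) = 6e^(2t) - 3e^(-3t), q(t) = 3e^(2t)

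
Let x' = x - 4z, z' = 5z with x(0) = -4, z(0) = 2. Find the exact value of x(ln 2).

-68

A = [[1,-4],[0,5]]; eigenvalues λ = 1, 5.
Eigenvectors: (-1,0) for λ=1, (-1,1) for λ=5.
From the initial condition, c_1 = 2, c_2 = 2.
x(ln 2) = (2)(2^1)(-1) + (2)(2^5)(-1) = -68.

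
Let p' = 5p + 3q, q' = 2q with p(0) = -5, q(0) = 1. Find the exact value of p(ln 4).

A = [[5,3],[0,2]]; eigenvalues λ = 2, 5.
Eigenvectors: (-1,1) for λ=2, (-1,0) for λ=5.
From the initial condition, c_1 = 1, c_2 = 4.
p(ln 4) = (1)(4^2)(-1) + (4)(4^5)(-1) = -4112.

-4112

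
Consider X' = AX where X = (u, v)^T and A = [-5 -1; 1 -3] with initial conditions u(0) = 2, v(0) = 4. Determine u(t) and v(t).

Coefficient matrix A = [[-5, -1], [1, -3]].
Characteristic polynomial det(A - λI) = λ^2 + 8λ + 16 = 0.
Single eigenvalue λ = -4 with algebraic multiplicity 2.
Eigenvector v = (-1,1); generalized eigenvector w with (A-λI)w=v is (-2,3).
General solution: e^(-4t)[K_1·v + K_2·(t·v + w)].
Applying u(0)=2, v(0)=4 gives K_1=-14, K_2=6.

u(t) = -6te^(-4t) + 2e^(-4t), v(t) = 6te^(-4t) + 4e^(-4t)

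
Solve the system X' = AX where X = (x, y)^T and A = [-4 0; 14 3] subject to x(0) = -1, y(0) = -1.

x(t) = -e^(-4t), y(t) = -3e^(3t) + 2e^(-4t)

Coefficient matrix A = [[-4, 0], [14, 3]].
Characteristic polynomial det(A - λI) = λ^2 + λ - 12 = 0.
Eigenvalues λ = 3, -4.
For λ=3: (A-λI) row 1 is [-7, 0], so an eigenvector is (0, -1).
For λ=-4: (A-λI) row 2 is [14, 7], so an eigenvector is (-1, 2).
General solution: C_1e^(3t)(0,-1) + C_2e^(-4t)(-1,2).
Applying x(0)=-1, y(0)=-1 gives C_1=3, C_2=1.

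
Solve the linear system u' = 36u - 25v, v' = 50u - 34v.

u(t) = K_1e^(t)sin(5t) - 2K_1e^(t)cos(5t) - 2K_2e^(t)sin(5t) - K_2e^(t)cos(5t), v(t) = K_1e^(t)sin(5t) - 3K_1e^(t)cos(5t) - 3K_2e^(t)sin(5t) - K_2e^(t)cos(5t)

Coefficient matrix A = [[36, -25], [50, -34]].
Characteristic polynomial det(A - λI) = λ^2 - 2λ + 26 = 0.
Eigenvalues λ = 1 ± 5i (complex conjugate pair).
For λ=1+5i: an eigenvector is (-2,-3) - i(1,1) = (-2 - i, -3 - i).
A real fundamental pair from Re and Im of e^((1+5i)t)v: X_1 = e^(t)(cos(5t)·(-2,-3) + sin(5t)·(1,1)), X_2 = e^(t)(sin(5t)·(-2,-3) - cos(5t)·(1,1)).
General solution: K_1X_1 + K_2X_2.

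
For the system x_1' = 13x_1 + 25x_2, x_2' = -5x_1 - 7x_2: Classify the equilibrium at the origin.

unstable spiral

A = [[13,25],[-5,-7]]; det(A-λI) = λ^2 - 6λ + 34.
λ = 3 ± 5i: positive real part.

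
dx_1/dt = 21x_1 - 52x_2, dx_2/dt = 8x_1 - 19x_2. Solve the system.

Coefficient matrix A = [[21, -52], [8, -19]].
Characteristic polynomial det(A - λI) = λ^2 - 2λ + 17 = 0.
Eigenvalues λ = 1 ± 4i (complex conjugate pair).
For λ=1+4i: an eigenvector is (-2,-1) - i(3,1) = (-2 - 3i, -1 - i).
A real fundamental pair from Re and Im of e^((1+4i)t)v: X_1 = e^(t)(cos(4t)·(-2,-1) + sin(4t)·(3,1)), X_2 = e^(t)(sin(4t)·(-2,-1) - cos(4t)·(3,1)).
General solution: C_1X_1 + C_2X_2.

x_1(t) = 3C_1e^(t)sin(4t) - 2C_1e^(t)cos(4t) - 2C_2e^(t)sin(4t) - 3C_2e^(t)cos(4t), x_2(t) = C_1e^(t)sin(4t) - C_1e^(t)cos(4t) - C_2e^(t)sin(4t) - C_2e^(t)cos(4t)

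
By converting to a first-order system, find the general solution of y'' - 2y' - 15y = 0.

y(t) = K_1e^(-3t) + K_2e^(5t)

Let x_1 = y, x_2 = y'. Then x_1' = x_2 and x_2' = 15x_1 + 2x_2.
A = [[0,1],[15,2]]; det(A-λI) = λ^2 - 2λ - 15.
Eigenvalues λ = -3, 5 with eigenvectors (1,-3), (1,5).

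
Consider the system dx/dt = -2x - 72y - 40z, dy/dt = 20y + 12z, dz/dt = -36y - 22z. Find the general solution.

Coefficient matrix A = [[-2, -72, -40], [0, 20, 12], [0, -36, -22]].
det(A - λI) = 0 gives eigenvalues λ = -2, 2, -4.
For λ=-2: eigenvector (1,0,0).
For λ=2: eigenvector (-6,2,-3).
For λ=-4: eigenvector (4,-1,2).
General solution: c_1e^(-2t)(1,0,0) + c_2e^(2t)(-6,2,-3) + c_3e^(-4t)(4,-1,2).

x(t) = c_1e^(-2t) - 6c_2e^(2t) + 4c_3e^(-4t), y(t) = 2c_2e^(2t) - c_3e^(-4t), z(t) = -3c_2e^(2t) + 2c_3e^(-4t)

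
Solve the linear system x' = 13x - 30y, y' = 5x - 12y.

x(t) = 2C_1e^(-2t) - 3C_2e^(3t), y(t) = C_1e^(-2t) - C_2e^(3t)

Coefficient matrix A = [[13, -30], [5, -12]].
Characteristic polynomial det(A - λI) = λ^2 - λ - 6 = 0.
Eigenvalues λ = -2, 3.
For λ=-2: (A-λI) row 1 is [15, -30], so an eigenvector is (2, 1).
For λ=3: (A-λI) row 1 is [10, -30], so an eigenvector is (-3, -1).
General solution: C_1e^(-2t)(2,1) + C_2e^(3t)(-3,-1).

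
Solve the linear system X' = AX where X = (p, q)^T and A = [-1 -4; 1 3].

Coefficient matrix A = [[-1, -4], [1, 3]].
Characteristic polynomial det(A - λI) = λ^2 - 2λ + 1 = 0.
Single eigenvalue λ = 1 with algebraic multiplicity 2.
Eigenvector v = (2,-1); generalized eigenvector w with (A-λI)w=v is (3,-2).
General solution: e^(t)[C_1·v + C_2·(t·v + w)].

p(t) = 2C_1e^(t) + 2C_2te^(t) + 3C_2e^(t), q(t) = -C_1e^(t) - C_2te^(t) - 2C_2e^(t)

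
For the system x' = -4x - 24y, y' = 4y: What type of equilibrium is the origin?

saddle

A = [[-4,-24],[0,4]]; det(A-λI) = λ^2 - 16.
λ = -4, 4: opposite signs.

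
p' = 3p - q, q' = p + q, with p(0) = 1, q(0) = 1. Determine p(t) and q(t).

Coefficient matrix A = [[3, -1], [1, 1]].
Characteristic polynomial det(A - λI) = λ^2 - 4λ + 4 = 0.
Single eigenvalue λ = 2 with algebraic multiplicity 2.
Eigenvector v = (-1,-1); generalized eigenvector w with (A-λI)w=v is (1,2).
General solution: e^(2t)[C_1·v + C_2·(t·v + w)].
Applying p(0)=1, q(0)=1 gives C_1=-1, C_2=0.

p(t) = e^(2t), q(t) = e^(2t)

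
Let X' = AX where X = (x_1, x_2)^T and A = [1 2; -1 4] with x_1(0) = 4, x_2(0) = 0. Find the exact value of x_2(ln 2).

A = [[1,2],[-1,4]]; eigenvalues λ = 2, 3.
Eigenvectors: (-2,-1) for λ=2, (-1,-1) for λ=3.
From the initial condition, c_1 = -4, c_2 = 4.
x_2(ln 2) = (-4)(2^2)(-1) + (4)(2^3)(-1) = -16.

-16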